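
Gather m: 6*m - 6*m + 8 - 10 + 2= 0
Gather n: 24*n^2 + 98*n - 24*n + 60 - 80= 24*n^2 + 74*n - 20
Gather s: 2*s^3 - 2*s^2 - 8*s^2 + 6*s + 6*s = 2*s^3 - 10*s^2 + 12*s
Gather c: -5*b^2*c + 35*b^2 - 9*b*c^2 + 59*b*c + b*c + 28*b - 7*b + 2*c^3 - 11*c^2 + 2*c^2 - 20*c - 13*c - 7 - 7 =35*b^2 + 21*b + 2*c^3 + c^2*(-9*b - 9) + c*(-5*b^2 + 60*b - 33) - 14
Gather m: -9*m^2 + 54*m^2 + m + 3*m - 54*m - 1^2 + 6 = 45*m^2 - 50*m + 5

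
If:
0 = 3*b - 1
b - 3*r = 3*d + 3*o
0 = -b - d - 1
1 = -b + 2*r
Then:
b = 1/3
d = -4/3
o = 7/9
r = 2/3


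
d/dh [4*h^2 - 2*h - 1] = 8*h - 2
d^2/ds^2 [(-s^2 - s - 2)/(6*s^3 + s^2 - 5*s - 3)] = 2*(-36*s^6 - 108*s^5 - 540*s^4 - 258*s^3 + 57*s^2 - 87*s - 50)/(216*s^9 + 108*s^8 - 522*s^7 - 503*s^6 + 327*s^5 + 606*s^4 + 127*s^3 - 198*s^2 - 135*s - 27)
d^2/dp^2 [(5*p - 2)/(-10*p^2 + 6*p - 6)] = (25*(3*p - 1)*(5*p^2 - 3*p + 3) - (5*p - 2)*(10*p - 3)^2)/(5*p^2 - 3*p + 3)^3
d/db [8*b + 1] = 8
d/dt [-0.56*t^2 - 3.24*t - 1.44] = -1.12*t - 3.24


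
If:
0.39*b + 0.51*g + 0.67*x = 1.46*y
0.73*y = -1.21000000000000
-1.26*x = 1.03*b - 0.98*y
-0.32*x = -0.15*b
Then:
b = -1.00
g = -3.36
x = -0.47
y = -1.66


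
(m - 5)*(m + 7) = m^2 + 2*m - 35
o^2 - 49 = (o - 7)*(o + 7)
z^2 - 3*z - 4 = (z - 4)*(z + 1)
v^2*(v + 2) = v^3 + 2*v^2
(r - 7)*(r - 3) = r^2 - 10*r + 21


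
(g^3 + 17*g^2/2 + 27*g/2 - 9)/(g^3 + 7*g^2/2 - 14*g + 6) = (g + 3)/(g - 2)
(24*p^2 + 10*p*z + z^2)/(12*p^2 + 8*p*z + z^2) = (4*p + z)/(2*p + z)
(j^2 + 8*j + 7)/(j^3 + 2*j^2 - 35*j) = (j + 1)/(j*(j - 5))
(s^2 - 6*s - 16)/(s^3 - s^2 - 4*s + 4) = (s - 8)/(s^2 - 3*s + 2)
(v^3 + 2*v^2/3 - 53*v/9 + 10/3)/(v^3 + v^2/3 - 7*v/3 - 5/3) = (v^2 + 7*v/3 - 2)/(v^2 + 2*v + 1)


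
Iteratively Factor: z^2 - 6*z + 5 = (z - 5)*(z - 1)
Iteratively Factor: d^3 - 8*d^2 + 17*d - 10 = (d - 1)*(d^2 - 7*d + 10) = (d - 2)*(d - 1)*(d - 5)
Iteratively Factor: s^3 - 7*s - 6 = (s + 1)*(s^2 - s - 6) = (s + 1)*(s + 2)*(s - 3)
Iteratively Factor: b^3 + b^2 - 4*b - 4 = (b + 2)*(b^2 - b - 2) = (b - 2)*(b + 2)*(b + 1)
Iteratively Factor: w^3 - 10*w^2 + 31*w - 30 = (w - 2)*(w^2 - 8*w + 15) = (w - 5)*(w - 2)*(w - 3)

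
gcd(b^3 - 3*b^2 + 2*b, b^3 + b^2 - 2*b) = b^2 - b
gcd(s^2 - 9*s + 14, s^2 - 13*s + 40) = 1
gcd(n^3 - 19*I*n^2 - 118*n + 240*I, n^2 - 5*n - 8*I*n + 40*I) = n - 8*I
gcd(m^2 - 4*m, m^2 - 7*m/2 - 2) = m - 4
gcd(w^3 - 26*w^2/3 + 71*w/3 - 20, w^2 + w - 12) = w - 3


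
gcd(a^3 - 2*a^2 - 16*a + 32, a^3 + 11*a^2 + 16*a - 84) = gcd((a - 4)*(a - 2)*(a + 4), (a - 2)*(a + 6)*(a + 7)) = a - 2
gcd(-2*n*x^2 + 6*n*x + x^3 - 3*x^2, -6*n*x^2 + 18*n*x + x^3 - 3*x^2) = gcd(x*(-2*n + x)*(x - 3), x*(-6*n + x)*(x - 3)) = x^2 - 3*x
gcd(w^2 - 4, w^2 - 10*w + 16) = w - 2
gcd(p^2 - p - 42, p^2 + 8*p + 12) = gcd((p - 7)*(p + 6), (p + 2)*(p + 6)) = p + 6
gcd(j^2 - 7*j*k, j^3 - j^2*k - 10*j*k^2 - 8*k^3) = 1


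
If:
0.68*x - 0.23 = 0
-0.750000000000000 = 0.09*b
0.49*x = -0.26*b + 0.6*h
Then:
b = -8.33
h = -3.33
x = 0.34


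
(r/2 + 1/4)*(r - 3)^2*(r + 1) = r^4/2 - 9*r^3/4 + r^2/4 + 21*r/4 + 9/4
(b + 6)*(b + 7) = b^2 + 13*b + 42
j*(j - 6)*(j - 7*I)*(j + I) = j^4 - 6*j^3 - 6*I*j^3 + 7*j^2 + 36*I*j^2 - 42*j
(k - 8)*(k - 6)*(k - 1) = k^3 - 15*k^2 + 62*k - 48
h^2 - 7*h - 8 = (h - 8)*(h + 1)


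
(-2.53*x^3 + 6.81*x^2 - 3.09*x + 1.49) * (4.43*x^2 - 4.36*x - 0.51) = -11.2079*x^5 + 41.1991*x^4 - 42.09*x^3 + 16.6*x^2 - 4.9205*x - 0.7599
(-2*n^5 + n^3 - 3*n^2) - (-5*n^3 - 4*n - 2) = -2*n^5 + 6*n^3 - 3*n^2 + 4*n + 2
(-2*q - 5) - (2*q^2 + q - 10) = -2*q^2 - 3*q + 5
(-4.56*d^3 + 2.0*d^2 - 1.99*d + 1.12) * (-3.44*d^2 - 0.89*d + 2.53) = 15.6864*d^5 - 2.8216*d^4 - 6.4712*d^3 + 2.9783*d^2 - 6.0315*d + 2.8336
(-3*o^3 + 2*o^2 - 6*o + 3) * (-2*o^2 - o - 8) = 6*o^5 - o^4 + 34*o^3 - 16*o^2 + 45*o - 24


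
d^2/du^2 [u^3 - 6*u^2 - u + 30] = 6*u - 12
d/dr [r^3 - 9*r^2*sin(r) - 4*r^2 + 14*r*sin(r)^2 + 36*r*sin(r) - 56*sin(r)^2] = -9*r^2*cos(r) + 3*r^2 - 18*r*sin(r) + 14*r*sin(2*r) + 36*r*cos(r) - 8*r + 14*sin(r)^2 + 36*sin(r) - 56*sin(2*r)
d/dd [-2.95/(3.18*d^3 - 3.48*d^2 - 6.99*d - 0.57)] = (28.143*d^2 - 20.532*d - 20.6205)/(-3.18*d^3 + 3.48*d^2 + 6.99*d + 0.57)^2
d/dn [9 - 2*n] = -2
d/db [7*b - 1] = 7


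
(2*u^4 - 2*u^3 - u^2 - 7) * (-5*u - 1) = -10*u^5 + 8*u^4 + 7*u^3 + u^2 + 35*u + 7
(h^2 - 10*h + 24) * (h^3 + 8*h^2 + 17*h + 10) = h^5 - 2*h^4 - 39*h^3 + 32*h^2 + 308*h + 240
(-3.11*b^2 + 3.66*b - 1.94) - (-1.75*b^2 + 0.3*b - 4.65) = -1.36*b^2 + 3.36*b + 2.71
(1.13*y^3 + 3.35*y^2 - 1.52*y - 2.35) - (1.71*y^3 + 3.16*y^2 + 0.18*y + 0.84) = -0.58*y^3 + 0.19*y^2 - 1.7*y - 3.19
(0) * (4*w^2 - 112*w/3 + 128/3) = 0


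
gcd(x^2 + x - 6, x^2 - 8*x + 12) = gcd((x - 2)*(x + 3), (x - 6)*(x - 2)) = x - 2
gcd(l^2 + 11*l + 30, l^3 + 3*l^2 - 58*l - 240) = l^2 + 11*l + 30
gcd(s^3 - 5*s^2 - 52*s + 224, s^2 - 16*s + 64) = s - 8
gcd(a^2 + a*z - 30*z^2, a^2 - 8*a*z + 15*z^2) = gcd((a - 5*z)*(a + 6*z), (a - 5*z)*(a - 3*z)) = -a + 5*z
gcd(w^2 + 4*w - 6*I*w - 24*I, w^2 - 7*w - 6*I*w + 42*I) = w - 6*I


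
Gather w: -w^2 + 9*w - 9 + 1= -w^2 + 9*w - 8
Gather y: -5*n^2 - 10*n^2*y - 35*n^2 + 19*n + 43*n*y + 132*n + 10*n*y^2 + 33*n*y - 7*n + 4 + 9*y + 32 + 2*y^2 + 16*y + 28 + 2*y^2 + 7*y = -40*n^2 + 144*n + y^2*(10*n + 4) + y*(-10*n^2 + 76*n + 32) + 64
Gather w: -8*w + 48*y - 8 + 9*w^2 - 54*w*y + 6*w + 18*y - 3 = 9*w^2 + w*(-54*y - 2) + 66*y - 11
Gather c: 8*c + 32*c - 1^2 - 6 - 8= 40*c - 15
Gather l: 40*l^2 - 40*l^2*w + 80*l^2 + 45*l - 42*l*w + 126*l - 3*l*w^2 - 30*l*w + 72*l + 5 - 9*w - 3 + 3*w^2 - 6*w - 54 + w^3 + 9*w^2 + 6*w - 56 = l^2*(120 - 40*w) + l*(-3*w^2 - 72*w + 243) + w^3 + 12*w^2 - 9*w - 108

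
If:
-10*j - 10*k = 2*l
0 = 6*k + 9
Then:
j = 3/2 - l/5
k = -3/2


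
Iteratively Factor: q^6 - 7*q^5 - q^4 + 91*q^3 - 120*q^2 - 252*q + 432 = (q + 3)*(q^5 - 10*q^4 + 29*q^3 + 4*q^2 - 132*q + 144) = (q - 3)*(q + 3)*(q^4 - 7*q^3 + 8*q^2 + 28*q - 48) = (q - 3)^2*(q + 3)*(q^3 - 4*q^2 - 4*q + 16) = (q - 4)*(q - 3)^2*(q + 3)*(q^2 - 4) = (q - 4)*(q - 3)^2*(q - 2)*(q + 3)*(q + 2)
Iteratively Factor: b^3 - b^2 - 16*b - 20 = (b - 5)*(b^2 + 4*b + 4) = (b - 5)*(b + 2)*(b + 2)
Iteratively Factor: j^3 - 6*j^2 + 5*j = (j - 1)*(j^2 - 5*j) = (j - 5)*(j - 1)*(j)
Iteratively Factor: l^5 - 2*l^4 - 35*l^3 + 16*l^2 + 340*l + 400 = (l - 5)*(l^4 + 3*l^3 - 20*l^2 - 84*l - 80) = (l - 5)*(l + 2)*(l^3 + l^2 - 22*l - 40) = (l - 5)^2*(l + 2)*(l^2 + 6*l + 8) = (l - 5)^2*(l + 2)*(l + 4)*(l + 2)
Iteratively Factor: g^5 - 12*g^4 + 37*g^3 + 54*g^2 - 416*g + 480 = (g - 4)*(g^4 - 8*g^3 + 5*g^2 + 74*g - 120) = (g - 5)*(g - 4)*(g^3 - 3*g^2 - 10*g + 24) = (g - 5)*(g - 4)^2*(g^2 + g - 6) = (g - 5)*(g - 4)^2*(g + 3)*(g - 2)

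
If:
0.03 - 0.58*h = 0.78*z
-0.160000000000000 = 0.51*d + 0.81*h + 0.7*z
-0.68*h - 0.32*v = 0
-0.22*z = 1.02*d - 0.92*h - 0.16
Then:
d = -0.19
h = -0.32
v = 0.67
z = 0.27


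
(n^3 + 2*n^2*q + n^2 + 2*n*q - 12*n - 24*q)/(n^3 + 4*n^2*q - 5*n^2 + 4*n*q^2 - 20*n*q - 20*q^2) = (n^2 + n - 12)/(n^2 + 2*n*q - 5*n - 10*q)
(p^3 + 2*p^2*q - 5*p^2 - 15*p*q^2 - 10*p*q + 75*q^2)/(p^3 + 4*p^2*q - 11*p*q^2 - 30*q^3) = (p - 5)/(p + 2*q)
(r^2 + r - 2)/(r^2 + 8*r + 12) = (r - 1)/(r + 6)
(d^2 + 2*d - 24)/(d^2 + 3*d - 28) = (d + 6)/(d + 7)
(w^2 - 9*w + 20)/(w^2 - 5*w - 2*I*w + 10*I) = (w - 4)/(w - 2*I)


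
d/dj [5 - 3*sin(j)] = -3*cos(j)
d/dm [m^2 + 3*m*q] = 2*m + 3*q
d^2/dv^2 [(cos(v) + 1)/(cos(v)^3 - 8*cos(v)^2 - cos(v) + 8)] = (-4*sin(v)^4 + 51*sin(v)^2 - 423*cos(v)/4 + 27*cos(3*v)/4 + 99)/((cos(v) - 8)^3*(cos(v) - 1)^3)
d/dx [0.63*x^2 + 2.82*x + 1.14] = 1.26*x + 2.82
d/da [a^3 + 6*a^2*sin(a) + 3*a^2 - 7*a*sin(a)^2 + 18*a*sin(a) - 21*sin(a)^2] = 6*a^2*cos(a) + 3*a^2 + 12*a*sin(a) - 7*a*sin(2*a) + 18*a*cos(a) + 6*a - 7*sin(a)^2 + 18*sin(a) - 21*sin(2*a)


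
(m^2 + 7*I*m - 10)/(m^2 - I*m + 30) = (m + 2*I)/(m - 6*I)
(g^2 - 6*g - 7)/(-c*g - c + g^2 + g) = (7 - g)/(c - g)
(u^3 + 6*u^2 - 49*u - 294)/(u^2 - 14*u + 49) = (u^2 + 13*u + 42)/(u - 7)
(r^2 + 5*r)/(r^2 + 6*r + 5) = r/(r + 1)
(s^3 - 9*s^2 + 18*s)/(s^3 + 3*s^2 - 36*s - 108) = s*(s - 3)/(s^2 + 9*s + 18)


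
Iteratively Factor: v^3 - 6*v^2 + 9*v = (v - 3)*(v^2 - 3*v) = (v - 3)^2*(v)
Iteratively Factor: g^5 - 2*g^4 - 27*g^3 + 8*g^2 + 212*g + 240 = (g + 3)*(g^4 - 5*g^3 - 12*g^2 + 44*g + 80) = (g - 5)*(g + 3)*(g^3 - 12*g - 16) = (g - 5)*(g - 4)*(g + 3)*(g^2 + 4*g + 4) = (g - 5)*(g - 4)*(g + 2)*(g + 3)*(g + 2)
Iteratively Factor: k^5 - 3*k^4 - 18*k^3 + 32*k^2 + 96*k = (k + 2)*(k^4 - 5*k^3 - 8*k^2 + 48*k) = (k - 4)*(k + 2)*(k^3 - k^2 - 12*k) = k*(k - 4)*(k + 2)*(k^2 - k - 12) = k*(k - 4)*(k + 2)*(k + 3)*(k - 4)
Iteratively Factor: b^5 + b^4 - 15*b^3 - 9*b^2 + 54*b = (b - 3)*(b^4 + 4*b^3 - 3*b^2 - 18*b) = (b - 3)*(b - 2)*(b^3 + 6*b^2 + 9*b) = (b - 3)*(b - 2)*(b + 3)*(b^2 + 3*b) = b*(b - 3)*(b - 2)*(b + 3)*(b + 3)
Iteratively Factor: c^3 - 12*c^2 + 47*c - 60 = (c - 5)*(c^2 - 7*c + 12) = (c - 5)*(c - 4)*(c - 3)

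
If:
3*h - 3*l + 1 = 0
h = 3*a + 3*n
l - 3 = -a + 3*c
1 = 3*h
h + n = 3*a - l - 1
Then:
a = 19/36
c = -65/108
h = 1/3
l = 2/3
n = -5/12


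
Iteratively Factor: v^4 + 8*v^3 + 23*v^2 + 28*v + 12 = (v + 3)*(v^3 + 5*v^2 + 8*v + 4) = (v + 1)*(v + 3)*(v^2 + 4*v + 4) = (v + 1)*(v + 2)*(v + 3)*(v + 2)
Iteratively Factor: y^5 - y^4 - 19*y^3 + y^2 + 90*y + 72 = (y + 3)*(y^4 - 4*y^3 - 7*y^2 + 22*y + 24) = (y - 3)*(y + 3)*(y^3 - y^2 - 10*y - 8) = (y - 4)*(y - 3)*(y + 3)*(y^2 + 3*y + 2) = (y - 4)*(y - 3)*(y + 2)*(y + 3)*(y + 1)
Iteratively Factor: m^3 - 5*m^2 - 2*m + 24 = (m + 2)*(m^2 - 7*m + 12) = (m - 3)*(m + 2)*(m - 4)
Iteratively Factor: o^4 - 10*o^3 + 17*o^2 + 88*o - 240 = (o - 4)*(o^3 - 6*o^2 - 7*o + 60) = (o - 4)^2*(o^2 - 2*o - 15) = (o - 5)*(o - 4)^2*(o + 3)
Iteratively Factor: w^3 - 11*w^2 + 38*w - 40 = (w - 2)*(w^2 - 9*w + 20) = (w - 4)*(w - 2)*(w - 5)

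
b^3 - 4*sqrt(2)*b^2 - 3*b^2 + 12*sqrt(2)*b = b*(b - 3)*(b - 4*sqrt(2))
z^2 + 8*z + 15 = (z + 3)*(z + 5)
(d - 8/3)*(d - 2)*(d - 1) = d^3 - 17*d^2/3 + 10*d - 16/3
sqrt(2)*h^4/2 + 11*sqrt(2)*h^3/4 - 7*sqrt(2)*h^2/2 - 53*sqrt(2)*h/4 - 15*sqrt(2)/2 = (h - 5/2)*(h + 1)*(h + 6)*(sqrt(2)*h/2 + sqrt(2)/2)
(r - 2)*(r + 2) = r^2 - 4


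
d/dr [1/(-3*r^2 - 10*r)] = 2*(3*r + 5)/(r^2*(3*r + 10)^2)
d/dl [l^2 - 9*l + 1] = 2*l - 9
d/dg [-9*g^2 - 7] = -18*g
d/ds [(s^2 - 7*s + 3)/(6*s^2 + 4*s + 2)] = (23*s^2 - 16*s - 13)/(2*(9*s^4 + 12*s^3 + 10*s^2 + 4*s + 1))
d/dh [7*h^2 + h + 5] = 14*h + 1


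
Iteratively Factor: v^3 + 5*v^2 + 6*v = (v)*(v^2 + 5*v + 6) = v*(v + 2)*(v + 3)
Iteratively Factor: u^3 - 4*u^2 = (u)*(u^2 - 4*u) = u^2*(u - 4)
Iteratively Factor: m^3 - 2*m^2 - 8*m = (m - 4)*(m^2 + 2*m) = (m - 4)*(m + 2)*(m)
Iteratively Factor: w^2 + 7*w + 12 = (w + 3)*(w + 4)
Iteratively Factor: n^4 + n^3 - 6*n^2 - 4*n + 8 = (n - 2)*(n^3 + 3*n^2 - 4) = (n - 2)*(n + 2)*(n^2 + n - 2) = (n - 2)*(n + 2)^2*(n - 1)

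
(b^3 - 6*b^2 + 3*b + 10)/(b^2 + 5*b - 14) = (b^2 - 4*b - 5)/(b + 7)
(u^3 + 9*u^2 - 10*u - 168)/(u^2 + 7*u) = u + 2 - 24/u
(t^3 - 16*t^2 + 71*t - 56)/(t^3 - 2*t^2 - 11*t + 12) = (t^2 - 15*t + 56)/(t^2 - t - 12)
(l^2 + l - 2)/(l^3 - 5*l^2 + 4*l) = (l + 2)/(l*(l - 4))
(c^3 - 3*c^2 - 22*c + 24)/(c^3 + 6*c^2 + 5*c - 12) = (c - 6)/(c + 3)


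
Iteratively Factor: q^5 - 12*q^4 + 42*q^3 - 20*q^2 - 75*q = (q + 1)*(q^4 - 13*q^3 + 55*q^2 - 75*q) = q*(q + 1)*(q^3 - 13*q^2 + 55*q - 75) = q*(q - 3)*(q + 1)*(q^2 - 10*q + 25) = q*(q - 5)*(q - 3)*(q + 1)*(q - 5)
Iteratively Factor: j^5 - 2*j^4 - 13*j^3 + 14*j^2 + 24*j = (j - 2)*(j^4 - 13*j^2 - 12*j) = j*(j - 2)*(j^3 - 13*j - 12) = j*(j - 2)*(j + 1)*(j^2 - j - 12) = j*(j - 4)*(j - 2)*(j + 1)*(j + 3)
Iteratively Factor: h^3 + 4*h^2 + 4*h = (h)*(h^2 + 4*h + 4) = h*(h + 2)*(h + 2)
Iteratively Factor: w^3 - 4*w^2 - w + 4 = (w - 1)*(w^2 - 3*w - 4) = (w - 1)*(w + 1)*(w - 4)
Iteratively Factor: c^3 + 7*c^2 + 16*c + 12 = (c + 3)*(c^2 + 4*c + 4) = (c + 2)*(c + 3)*(c + 2)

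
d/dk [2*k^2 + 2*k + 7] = 4*k + 2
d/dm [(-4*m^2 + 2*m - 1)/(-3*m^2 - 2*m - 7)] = 2*(7*m^2 + 25*m - 8)/(9*m^4 + 12*m^3 + 46*m^2 + 28*m + 49)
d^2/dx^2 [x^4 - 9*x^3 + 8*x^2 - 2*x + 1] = 12*x^2 - 54*x + 16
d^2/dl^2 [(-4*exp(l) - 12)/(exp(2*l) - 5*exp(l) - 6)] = 4*(-exp(4*l) - 17*exp(3*l) + 9*exp(2*l) - 117*exp(l) + 54)*exp(l)/(exp(6*l) - 15*exp(5*l) + 57*exp(4*l) + 55*exp(3*l) - 342*exp(2*l) - 540*exp(l) - 216)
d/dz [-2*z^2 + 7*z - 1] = 7 - 4*z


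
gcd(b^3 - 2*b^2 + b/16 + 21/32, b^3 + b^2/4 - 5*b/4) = 1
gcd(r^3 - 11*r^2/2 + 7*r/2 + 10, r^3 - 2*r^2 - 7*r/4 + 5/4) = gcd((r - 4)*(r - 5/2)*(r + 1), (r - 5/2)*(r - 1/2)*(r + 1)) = r^2 - 3*r/2 - 5/2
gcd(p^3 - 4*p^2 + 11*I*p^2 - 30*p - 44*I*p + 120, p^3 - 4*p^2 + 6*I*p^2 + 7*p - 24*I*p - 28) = p - 4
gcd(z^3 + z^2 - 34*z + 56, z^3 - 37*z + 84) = z^2 + 3*z - 28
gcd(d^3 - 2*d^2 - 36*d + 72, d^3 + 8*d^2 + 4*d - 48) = d^2 + 4*d - 12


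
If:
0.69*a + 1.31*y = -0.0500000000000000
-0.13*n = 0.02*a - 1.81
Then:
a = -1.89855072463768*y - 0.072463768115942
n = 0.292084726867336*y + 13.9342251950948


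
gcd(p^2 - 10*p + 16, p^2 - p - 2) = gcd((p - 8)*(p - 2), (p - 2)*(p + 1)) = p - 2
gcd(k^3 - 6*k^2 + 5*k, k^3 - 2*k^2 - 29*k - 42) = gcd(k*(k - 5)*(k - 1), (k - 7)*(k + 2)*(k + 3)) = 1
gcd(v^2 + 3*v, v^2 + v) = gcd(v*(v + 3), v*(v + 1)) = v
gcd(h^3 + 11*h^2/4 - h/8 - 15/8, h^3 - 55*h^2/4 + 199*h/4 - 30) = h - 3/4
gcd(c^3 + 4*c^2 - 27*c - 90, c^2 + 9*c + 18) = c^2 + 9*c + 18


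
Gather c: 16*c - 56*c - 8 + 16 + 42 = 50 - 40*c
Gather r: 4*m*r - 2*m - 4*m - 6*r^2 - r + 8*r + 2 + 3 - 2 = -6*m - 6*r^2 + r*(4*m + 7) + 3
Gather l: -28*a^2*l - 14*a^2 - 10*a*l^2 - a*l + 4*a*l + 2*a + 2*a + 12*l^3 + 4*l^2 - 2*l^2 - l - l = -14*a^2 + 4*a + 12*l^3 + l^2*(2 - 10*a) + l*(-28*a^2 + 3*a - 2)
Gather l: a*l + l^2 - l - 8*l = l^2 + l*(a - 9)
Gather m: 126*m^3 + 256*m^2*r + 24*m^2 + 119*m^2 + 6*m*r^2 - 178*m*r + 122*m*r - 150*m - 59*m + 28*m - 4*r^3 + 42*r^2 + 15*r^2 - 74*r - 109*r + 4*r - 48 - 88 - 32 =126*m^3 + m^2*(256*r + 143) + m*(6*r^2 - 56*r - 181) - 4*r^3 + 57*r^2 - 179*r - 168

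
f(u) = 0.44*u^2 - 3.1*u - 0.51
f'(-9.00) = -11.02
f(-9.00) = 63.03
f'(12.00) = 7.46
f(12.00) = 25.65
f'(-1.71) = -4.60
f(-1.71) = 6.08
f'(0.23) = -2.90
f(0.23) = -1.20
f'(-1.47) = -4.39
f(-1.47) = 5.00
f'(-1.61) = -4.52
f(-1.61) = 5.62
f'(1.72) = -1.59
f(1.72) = -4.54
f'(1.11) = -2.12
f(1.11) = -3.41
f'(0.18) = -2.94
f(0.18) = -1.05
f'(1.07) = -2.16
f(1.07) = -3.32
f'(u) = 0.88*u - 3.1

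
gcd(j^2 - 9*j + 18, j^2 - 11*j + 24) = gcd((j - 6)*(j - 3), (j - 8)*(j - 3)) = j - 3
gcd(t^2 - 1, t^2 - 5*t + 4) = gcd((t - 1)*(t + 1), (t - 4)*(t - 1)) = t - 1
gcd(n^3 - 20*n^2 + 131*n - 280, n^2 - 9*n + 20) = n - 5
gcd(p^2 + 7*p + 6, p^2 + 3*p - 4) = 1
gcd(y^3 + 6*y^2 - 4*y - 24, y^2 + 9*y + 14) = y + 2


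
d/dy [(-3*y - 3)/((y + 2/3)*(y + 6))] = 9*(3*y^2 + 6*y + 8)/(9*y^4 + 120*y^3 + 472*y^2 + 480*y + 144)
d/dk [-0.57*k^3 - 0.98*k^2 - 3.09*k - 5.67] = -1.71*k^2 - 1.96*k - 3.09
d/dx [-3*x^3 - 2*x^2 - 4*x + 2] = -9*x^2 - 4*x - 4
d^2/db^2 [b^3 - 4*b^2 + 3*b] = 6*b - 8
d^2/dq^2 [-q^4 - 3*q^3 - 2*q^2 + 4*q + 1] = -12*q^2 - 18*q - 4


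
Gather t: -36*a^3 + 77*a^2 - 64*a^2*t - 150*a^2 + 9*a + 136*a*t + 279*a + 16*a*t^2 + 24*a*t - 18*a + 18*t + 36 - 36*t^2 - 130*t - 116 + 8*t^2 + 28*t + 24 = -36*a^3 - 73*a^2 + 270*a + t^2*(16*a - 28) + t*(-64*a^2 + 160*a - 84) - 56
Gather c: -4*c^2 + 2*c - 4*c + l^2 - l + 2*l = -4*c^2 - 2*c + l^2 + l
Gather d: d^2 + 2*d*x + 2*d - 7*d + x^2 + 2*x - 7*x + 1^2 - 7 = d^2 + d*(2*x - 5) + x^2 - 5*x - 6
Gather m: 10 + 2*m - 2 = 2*m + 8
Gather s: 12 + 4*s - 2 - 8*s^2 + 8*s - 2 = -8*s^2 + 12*s + 8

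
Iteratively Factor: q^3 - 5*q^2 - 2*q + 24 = (q + 2)*(q^2 - 7*q + 12) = (q - 4)*(q + 2)*(q - 3)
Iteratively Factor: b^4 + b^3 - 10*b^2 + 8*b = (b - 2)*(b^3 + 3*b^2 - 4*b) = (b - 2)*(b + 4)*(b^2 - b) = b*(b - 2)*(b + 4)*(b - 1)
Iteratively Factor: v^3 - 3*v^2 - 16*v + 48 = (v - 4)*(v^2 + v - 12) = (v - 4)*(v - 3)*(v + 4)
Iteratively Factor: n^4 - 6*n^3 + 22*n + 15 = (n + 1)*(n^3 - 7*n^2 + 7*n + 15) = (n - 3)*(n + 1)*(n^2 - 4*n - 5) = (n - 5)*(n - 3)*(n + 1)*(n + 1)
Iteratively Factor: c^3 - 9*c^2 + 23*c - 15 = (c - 1)*(c^2 - 8*c + 15) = (c - 5)*(c - 1)*(c - 3)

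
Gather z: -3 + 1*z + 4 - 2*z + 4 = 5 - z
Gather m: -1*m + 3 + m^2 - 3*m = m^2 - 4*m + 3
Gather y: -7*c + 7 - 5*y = -7*c - 5*y + 7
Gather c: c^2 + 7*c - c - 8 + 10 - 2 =c^2 + 6*c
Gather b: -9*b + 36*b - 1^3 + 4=27*b + 3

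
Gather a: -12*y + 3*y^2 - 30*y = 3*y^2 - 42*y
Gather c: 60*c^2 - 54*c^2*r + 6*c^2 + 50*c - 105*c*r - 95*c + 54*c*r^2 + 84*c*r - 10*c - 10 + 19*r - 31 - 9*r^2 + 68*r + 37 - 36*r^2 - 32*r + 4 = c^2*(66 - 54*r) + c*(54*r^2 - 21*r - 55) - 45*r^2 + 55*r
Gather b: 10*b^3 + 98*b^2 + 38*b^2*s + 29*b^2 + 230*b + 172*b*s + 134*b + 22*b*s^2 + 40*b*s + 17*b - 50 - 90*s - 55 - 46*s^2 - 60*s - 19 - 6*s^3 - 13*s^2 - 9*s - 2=10*b^3 + b^2*(38*s + 127) + b*(22*s^2 + 212*s + 381) - 6*s^3 - 59*s^2 - 159*s - 126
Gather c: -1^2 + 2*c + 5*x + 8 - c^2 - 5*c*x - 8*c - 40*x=-c^2 + c*(-5*x - 6) - 35*x + 7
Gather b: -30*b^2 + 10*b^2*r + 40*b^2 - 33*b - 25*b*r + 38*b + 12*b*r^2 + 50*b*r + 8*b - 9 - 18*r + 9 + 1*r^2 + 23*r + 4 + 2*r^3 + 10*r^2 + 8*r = b^2*(10*r + 10) + b*(12*r^2 + 25*r + 13) + 2*r^3 + 11*r^2 + 13*r + 4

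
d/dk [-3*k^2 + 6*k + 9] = 6 - 6*k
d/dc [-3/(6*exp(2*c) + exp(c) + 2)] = (36*exp(c) + 3)*exp(c)/(6*exp(2*c) + exp(c) + 2)^2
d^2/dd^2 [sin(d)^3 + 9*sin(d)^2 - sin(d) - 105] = sin(d)/4 + 9*sin(3*d)/4 + 18*cos(2*d)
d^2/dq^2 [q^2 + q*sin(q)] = -q*sin(q) + 2*cos(q) + 2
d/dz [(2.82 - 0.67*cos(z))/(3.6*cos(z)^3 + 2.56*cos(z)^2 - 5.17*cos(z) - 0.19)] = (-4.824*cos(z)^3 + 28.7408*cos(z)^2 + 14.4384*cos(z) - 14.7067)*sin(z)/(12.96*cos(z)^6 + 18.432*cos(z)^5 - 30.6704*cos(z)^4 - 27.8384*cos(z)^3 + 25.7561*cos(z)^2 + 1.9646*cos(z) + 0.0361)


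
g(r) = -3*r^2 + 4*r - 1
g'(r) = 4 - 6*r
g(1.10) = -0.23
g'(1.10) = -2.60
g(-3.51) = -52.00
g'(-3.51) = 25.06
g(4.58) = -45.61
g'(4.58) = -23.48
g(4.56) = -45.14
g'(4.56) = -23.36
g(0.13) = -0.53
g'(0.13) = 3.22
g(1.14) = -0.34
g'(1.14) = -2.84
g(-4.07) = -66.97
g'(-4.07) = 28.42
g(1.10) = -0.23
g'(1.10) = -2.60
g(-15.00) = -736.00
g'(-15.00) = 94.00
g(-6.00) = -133.00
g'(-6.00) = 40.00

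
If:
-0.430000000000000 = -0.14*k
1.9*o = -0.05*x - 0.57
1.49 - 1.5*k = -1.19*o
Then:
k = 3.07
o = 2.62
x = -110.94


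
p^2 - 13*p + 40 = (p - 8)*(p - 5)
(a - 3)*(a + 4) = a^2 + a - 12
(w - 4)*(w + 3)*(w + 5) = w^3 + 4*w^2 - 17*w - 60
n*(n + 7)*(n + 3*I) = n^3 + 7*n^2 + 3*I*n^2 + 21*I*n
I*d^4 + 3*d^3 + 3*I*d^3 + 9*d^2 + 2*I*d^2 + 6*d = d*(d + 2)*(d - 3*I)*(I*d + I)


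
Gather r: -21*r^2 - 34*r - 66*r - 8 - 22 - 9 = -21*r^2 - 100*r - 39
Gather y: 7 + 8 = 15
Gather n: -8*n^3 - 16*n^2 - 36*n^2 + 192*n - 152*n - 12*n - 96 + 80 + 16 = -8*n^3 - 52*n^2 + 28*n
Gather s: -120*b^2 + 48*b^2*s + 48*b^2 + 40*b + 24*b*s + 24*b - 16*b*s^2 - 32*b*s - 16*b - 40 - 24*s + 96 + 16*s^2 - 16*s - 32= -72*b^2 + 48*b + s^2*(16 - 16*b) + s*(48*b^2 - 8*b - 40) + 24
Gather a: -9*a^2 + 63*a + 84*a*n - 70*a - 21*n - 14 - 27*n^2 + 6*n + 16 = -9*a^2 + a*(84*n - 7) - 27*n^2 - 15*n + 2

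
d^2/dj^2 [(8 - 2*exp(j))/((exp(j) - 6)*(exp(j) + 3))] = 2*(-exp(4*j) + 13*exp(3*j) - 144*exp(2*j) + 378*exp(j) - 540)*exp(j)/(exp(6*j) - 9*exp(5*j) - 27*exp(4*j) + 297*exp(3*j) + 486*exp(2*j) - 2916*exp(j) - 5832)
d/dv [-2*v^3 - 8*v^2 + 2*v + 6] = -6*v^2 - 16*v + 2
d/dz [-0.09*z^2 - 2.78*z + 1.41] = -0.18*z - 2.78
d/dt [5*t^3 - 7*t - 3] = 15*t^2 - 7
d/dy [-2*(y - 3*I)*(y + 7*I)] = -4*y - 8*I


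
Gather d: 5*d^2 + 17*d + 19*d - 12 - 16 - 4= 5*d^2 + 36*d - 32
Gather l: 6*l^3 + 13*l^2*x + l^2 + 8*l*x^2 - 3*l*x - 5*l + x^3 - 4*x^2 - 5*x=6*l^3 + l^2*(13*x + 1) + l*(8*x^2 - 3*x - 5) + x^3 - 4*x^2 - 5*x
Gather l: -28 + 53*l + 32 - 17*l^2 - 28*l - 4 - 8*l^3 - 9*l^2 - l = -8*l^3 - 26*l^2 + 24*l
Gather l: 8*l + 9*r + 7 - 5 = 8*l + 9*r + 2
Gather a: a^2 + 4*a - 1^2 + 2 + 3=a^2 + 4*a + 4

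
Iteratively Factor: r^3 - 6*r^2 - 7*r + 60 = (r - 5)*(r^2 - r - 12) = (r - 5)*(r + 3)*(r - 4)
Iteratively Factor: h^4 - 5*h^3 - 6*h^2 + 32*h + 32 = (h - 4)*(h^3 - h^2 - 10*h - 8) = (h - 4)^2*(h^2 + 3*h + 2) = (h - 4)^2*(h + 2)*(h + 1)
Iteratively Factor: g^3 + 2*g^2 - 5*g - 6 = (g + 1)*(g^2 + g - 6) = (g + 1)*(g + 3)*(g - 2)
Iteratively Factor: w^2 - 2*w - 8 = (w - 4)*(w + 2)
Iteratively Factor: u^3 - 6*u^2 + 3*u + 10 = (u - 5)*(u^2 - u - 2) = (u - 5)*(u + 1)*(u - 2)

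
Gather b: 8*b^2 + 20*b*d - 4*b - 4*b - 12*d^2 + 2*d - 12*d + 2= 8*b^2 + b*(20*d - 8) - 12*d^2 - 10*d + 2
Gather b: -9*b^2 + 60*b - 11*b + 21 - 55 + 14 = -9*b^2 + 49*b - 20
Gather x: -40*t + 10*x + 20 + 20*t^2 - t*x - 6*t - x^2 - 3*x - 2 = 20*t^2 - 46*t - x^2 + x*(7 - t) + 18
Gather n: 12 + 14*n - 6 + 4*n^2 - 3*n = 4*n^2 + 11*n + 6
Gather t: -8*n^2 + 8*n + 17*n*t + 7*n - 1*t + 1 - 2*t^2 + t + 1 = -8*n^2 + 17*n*t + 15*n - 2*t^2 + 2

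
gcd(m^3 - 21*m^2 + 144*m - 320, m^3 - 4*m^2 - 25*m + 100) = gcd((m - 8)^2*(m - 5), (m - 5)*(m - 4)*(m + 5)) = m - 5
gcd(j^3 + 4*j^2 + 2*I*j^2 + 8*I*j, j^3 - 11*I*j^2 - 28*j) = j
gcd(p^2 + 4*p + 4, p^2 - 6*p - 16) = p + 2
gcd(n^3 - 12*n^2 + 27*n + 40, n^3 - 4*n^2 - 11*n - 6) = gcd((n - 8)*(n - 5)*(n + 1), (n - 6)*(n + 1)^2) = n + 1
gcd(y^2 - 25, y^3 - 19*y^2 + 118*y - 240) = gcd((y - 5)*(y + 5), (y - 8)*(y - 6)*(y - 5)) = y - 5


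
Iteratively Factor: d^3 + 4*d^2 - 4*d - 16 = (d + 4)*(d^2 - 4) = (d - 2)*(d + 4)*(d + 2)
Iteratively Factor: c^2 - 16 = (c + 4)*(c - 4)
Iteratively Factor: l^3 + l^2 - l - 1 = (l + 1)*(l^2 - 1) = (l + 1)^2*(l - 1)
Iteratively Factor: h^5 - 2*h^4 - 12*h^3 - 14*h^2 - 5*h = (h + 1)*(h^4 - 3*h^3 - 9*h^2 - 5*h) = h*(h + 1)*(h^3 - 3*h^2 - 9*h - 5) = h*(h + 1)^2*(h^2 - 4*h - 5) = h*(h - 5)*(h + 1)^2*(h + 1)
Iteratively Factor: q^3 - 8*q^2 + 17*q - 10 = (q - 2)*(q^2 - 6*q + 5) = (q - 5)*(q - 2)*(q - 1)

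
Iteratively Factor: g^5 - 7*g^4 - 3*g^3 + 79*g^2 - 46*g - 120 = (g - 5)*(g^4 - 2*g^3 - 13*g^2 + 14*g + 24) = (g - 5)*(g - 4)*(g^3 + 2*g^2 - 5*g - 6) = (g - 5)*(g - 4)*(g - 2)*(g^2 + 4*g + 3) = (g - 5)*(g - 4)*(g - 2)*(g + 1)*(g + 3)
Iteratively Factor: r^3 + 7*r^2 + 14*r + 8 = (r + 4)*(r^2 + 3*r + 2) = (r + 2)*(r + 4)*(r + 1)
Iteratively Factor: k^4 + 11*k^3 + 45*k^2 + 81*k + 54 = (k + 3)*(k^3 + 8*k^2 + 21*k + 18) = (k + 3)^2*(k^2 + 5*k + 6) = (k + 3)^3*(k + 2)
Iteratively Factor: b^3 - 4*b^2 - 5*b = (b - 5)*(b^2 + b) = (b - 5)*(b + 1)*(b)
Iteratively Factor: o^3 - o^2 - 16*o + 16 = (o - 1)*(o^2 - 16) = (o - 1)*(o + 4)*(o - 4)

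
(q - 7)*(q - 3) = q^2 - 10*q + 21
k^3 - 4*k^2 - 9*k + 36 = (k - 4)*(k - 3)*(k + 3)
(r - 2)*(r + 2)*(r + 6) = r^3 + 6*r^2 - 4*r - 24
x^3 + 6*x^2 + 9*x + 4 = (x + 1)^2*(x + 4)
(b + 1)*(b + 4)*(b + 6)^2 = b^4 + 17*b^3 + 100*b^2 + 228*b + 144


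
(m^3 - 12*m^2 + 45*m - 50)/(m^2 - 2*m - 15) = (m^2 - 7*m + 10)/(m + 3)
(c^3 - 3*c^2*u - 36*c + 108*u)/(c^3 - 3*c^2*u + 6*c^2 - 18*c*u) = (c - 6)/c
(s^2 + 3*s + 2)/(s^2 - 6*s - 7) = (s + 2)/(s - 7)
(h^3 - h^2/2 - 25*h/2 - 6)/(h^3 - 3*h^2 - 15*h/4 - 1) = 2*(h + 3)/(2*h + 1)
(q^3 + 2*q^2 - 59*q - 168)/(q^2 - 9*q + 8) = (q^2 + 10*q + 21)/(q - 1)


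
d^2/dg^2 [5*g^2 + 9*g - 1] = 10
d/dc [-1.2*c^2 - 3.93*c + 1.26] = -2.4*c - 3.93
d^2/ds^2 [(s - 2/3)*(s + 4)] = 2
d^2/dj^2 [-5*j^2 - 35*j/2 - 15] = -10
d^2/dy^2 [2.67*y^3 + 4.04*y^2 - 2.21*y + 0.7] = 16.02*y + 8.08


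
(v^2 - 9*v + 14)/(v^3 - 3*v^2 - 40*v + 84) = 1/(v + 6)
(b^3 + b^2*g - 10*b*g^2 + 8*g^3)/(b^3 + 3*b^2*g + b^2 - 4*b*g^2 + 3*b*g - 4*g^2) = (b - 2*g)/(b + 1)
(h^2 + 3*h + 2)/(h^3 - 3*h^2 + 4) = (h + 2)/(h^2 - 4*h + 4)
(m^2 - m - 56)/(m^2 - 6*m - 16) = (m + 7)/(m + 2)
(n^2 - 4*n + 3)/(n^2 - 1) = (n - 3)/(n + 1)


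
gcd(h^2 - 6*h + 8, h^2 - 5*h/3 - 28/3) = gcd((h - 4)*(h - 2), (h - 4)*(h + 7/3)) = h - 4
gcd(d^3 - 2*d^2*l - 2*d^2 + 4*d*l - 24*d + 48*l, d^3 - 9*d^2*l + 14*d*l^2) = d - 2*l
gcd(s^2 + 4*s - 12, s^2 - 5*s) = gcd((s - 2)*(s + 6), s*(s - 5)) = 1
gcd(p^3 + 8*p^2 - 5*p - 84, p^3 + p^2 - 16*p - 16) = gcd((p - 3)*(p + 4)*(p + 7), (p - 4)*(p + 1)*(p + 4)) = p + 4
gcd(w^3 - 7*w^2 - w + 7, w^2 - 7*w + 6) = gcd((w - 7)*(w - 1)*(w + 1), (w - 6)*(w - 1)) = w - 1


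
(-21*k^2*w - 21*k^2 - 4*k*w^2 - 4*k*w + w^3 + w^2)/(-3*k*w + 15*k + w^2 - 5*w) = (21*k^2*w + 21*k^2 + 4*k*w^2 + 4*k*w - w^3 - w^2)/(3*k*w - 15*k - w^2 + 5*w)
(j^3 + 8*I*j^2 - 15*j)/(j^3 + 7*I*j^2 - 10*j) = (j + 3*I)/(j + 2*I)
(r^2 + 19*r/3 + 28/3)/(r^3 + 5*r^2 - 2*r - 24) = (r + 7/3)/(r^2 + r - 6)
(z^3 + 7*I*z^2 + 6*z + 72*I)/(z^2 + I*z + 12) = z + 6*I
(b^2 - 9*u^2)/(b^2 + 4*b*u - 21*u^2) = (b + 3*u)/(b + 7*u)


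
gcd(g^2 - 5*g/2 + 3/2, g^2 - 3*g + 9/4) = g - 3/2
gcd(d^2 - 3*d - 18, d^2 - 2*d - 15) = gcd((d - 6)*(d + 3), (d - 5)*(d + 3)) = d + 3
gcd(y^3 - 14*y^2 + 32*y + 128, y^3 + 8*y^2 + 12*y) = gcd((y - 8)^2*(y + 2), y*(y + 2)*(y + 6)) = y + 2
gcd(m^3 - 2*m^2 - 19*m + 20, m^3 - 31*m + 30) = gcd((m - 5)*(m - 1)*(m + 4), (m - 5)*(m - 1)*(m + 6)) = m^2 - 6*m + 5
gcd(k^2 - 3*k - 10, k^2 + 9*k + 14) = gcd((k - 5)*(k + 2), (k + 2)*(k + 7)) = k + 2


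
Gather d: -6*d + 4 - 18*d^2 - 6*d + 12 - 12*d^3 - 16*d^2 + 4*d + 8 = -12*d^3 - 34*d^2 - 8*d + 24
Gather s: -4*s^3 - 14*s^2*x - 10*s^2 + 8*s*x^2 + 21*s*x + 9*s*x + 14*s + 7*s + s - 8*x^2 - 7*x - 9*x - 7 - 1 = -4*s^3 + s^2*(-14*x - 10) + s*(8*x^2 + 30*x + 22) - 8*x^2 - 16*x - 8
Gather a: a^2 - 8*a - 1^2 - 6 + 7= a^2 - 8*a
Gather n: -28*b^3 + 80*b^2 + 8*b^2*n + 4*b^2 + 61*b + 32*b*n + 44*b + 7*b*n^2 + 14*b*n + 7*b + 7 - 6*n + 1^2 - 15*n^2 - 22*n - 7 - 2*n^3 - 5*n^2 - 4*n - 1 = -28*b^3 + 84*b^2 + 112*b - 2*n^3 + n^2*(7*b - 20) + n*(8*b^2 + 46*b - 32)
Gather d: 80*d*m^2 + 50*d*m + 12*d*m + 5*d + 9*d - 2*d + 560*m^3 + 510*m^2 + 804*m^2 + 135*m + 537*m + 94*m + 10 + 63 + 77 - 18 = d*(80*m^2 + 62*m + 12) + 560*m^3 + 1314*m^2 + 766*m + 132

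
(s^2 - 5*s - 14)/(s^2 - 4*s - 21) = (s + 2)/(s + 3)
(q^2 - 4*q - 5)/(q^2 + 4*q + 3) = (q - 5)/(q + 3)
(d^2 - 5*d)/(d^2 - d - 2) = d*(5 - d)/(-d^2 + d + 2)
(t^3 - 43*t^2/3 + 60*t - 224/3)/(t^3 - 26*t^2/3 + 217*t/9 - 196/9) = 3*(t - 8)/(3*t - 7)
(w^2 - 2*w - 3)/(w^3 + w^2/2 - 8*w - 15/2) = 2/(2*w + 5)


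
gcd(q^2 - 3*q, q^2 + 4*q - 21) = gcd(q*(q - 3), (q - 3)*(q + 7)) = q - 3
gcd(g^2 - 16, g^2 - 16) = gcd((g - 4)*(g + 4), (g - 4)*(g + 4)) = g^2 - 16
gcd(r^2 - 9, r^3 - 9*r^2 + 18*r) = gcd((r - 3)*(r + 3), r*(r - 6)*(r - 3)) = r - 3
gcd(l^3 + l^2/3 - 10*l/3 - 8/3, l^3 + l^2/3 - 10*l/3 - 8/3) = l^3 + l^2/3 - 10*l/3 - 8/3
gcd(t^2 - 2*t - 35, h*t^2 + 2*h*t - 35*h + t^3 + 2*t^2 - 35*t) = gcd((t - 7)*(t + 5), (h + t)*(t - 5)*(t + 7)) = 1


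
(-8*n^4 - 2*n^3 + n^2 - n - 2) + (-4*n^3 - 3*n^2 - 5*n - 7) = -8*n^4 - 6*n^3 - 2*n^2 - 6*n - 9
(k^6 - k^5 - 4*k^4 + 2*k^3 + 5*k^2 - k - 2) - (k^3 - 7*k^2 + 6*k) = k^6 - k^5 - 4*k^4 + k^3 + 12*k^2 - 7*k - 2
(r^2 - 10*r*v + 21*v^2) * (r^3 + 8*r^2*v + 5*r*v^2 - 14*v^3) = r^5 - 2*r^4*v - 54*r^3*v^2 + 104*r^2*v^3 + 245*r*v^4 - 294*v^5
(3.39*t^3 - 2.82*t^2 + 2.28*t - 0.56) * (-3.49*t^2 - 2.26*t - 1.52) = -11.8311*t^5 + 2.1804*t^4 - 6.7368*t^3 + 1.088*t^2 - 2.2*t + 0.8512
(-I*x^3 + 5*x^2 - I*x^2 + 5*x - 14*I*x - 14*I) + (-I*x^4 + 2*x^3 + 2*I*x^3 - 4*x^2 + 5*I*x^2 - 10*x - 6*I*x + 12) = -I*x^4 + 2*x^3 + I*x^3 + x^2 + 4*I*x^2 - 5*x - 20*I*x + 12 - 14*I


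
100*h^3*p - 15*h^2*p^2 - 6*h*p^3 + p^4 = p*(-5*h + p)^2*(4*h + p)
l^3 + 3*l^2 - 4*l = l*(l - 1)*(l + 4)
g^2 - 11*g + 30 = (g - 6)*(g - 5)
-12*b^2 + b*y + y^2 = (-3*b + y)*(4*b + y)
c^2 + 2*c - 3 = (c - 1)*(c + 3)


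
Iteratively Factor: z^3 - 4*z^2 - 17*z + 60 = (z + 4)*(z^2 - 8*z + 15) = (z - 3)*(z + 4)*(z - 5)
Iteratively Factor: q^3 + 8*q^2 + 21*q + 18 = (q + 3)*(q^2 + 5*q + 6) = (q + 3)^2*(q + 2)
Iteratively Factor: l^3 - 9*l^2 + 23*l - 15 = (l - 3)*(l^2 - 6*l + 5) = (l - 5)*(l - 3)*(l - 1)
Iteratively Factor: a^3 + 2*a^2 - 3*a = (a + 3)*(a^2 - a) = (a - 1)*(a + 3)*(a)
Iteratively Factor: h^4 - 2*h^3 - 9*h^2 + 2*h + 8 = (h + 1)*(h^3 - 3*h^2 - 6*h + 8) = (h - 1)*(h + 1)*(h^2 - 2*h - 8) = (h - 1)*(h + 1)*(h + 2)*(h - 4)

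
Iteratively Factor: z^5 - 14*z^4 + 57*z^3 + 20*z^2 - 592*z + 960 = (z + 3)*(z^4 - 17*z^3 + 108*z^2 - 304*z + 320) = (z - 5)*(z + 3)*(z^3 - 12*z^2 + 48*z - 64) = (z - 5)*(z - 4)*(z + 3)*(z^2 - 8*z + 16) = (z - 5)*(z - 4)^2*(z + 3)*(z - 4)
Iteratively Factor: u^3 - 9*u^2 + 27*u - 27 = (u - 3)*(u^2 - 6*u + 9) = (u - 3)^2*(u - 3)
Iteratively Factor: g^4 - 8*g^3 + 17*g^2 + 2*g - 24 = (g + 1)*(g^3 - 9*g^2 + 26*g - 24) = (g - 2)*(g + 1)*(g^2 - 7*g + 12) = (g - 4)*(g - 2)*(g + 1)*(g - 3)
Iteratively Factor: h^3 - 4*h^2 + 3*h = (h)*(h^2 - 4*h + 3) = h*(h - 3)*(h - 1)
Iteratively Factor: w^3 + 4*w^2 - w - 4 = (w + 4)*(w^2 - 1) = (w + 1)*(w + 4)*(w - 1)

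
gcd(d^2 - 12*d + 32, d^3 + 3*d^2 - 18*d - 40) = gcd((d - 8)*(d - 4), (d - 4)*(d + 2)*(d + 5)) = d - 4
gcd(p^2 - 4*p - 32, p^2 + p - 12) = p + 4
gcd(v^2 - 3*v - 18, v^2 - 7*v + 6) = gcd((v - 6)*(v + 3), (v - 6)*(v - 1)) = v - 6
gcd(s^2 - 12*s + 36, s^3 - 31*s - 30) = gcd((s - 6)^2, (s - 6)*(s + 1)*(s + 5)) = s - 6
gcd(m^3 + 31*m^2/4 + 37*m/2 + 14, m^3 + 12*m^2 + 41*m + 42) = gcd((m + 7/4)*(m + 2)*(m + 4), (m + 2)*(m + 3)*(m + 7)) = m + 2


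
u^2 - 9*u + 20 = (u - 5)*(u - 4)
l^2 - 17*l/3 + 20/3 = (l - 4)*(l - 5/3)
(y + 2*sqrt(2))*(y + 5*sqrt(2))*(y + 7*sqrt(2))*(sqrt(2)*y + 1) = sqrt(2)*y^4 + 29*y^3 + 132*sqrt(2)*y^2 + 398*y + 140*sqrt(2)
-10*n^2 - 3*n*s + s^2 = (-5*n + s)*(2*n + s)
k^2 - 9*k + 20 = (k - 5)*(k - 4)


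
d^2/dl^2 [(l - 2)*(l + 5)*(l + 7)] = 6*l + 20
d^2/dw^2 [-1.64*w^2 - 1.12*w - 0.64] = -3.28000000000000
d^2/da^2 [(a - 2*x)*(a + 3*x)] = 2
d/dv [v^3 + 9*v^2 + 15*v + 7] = 3*v^2 + 18*v + 15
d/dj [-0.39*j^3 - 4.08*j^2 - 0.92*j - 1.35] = -1.17*j^2 - 8.16*j - 0.92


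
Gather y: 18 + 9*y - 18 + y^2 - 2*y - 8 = y^2 + 7*y - 8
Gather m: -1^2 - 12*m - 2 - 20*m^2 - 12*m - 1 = -20*m^2 - 24*m - 4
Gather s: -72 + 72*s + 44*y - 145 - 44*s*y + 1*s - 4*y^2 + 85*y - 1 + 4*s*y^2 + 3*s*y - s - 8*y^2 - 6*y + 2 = s*(4*y^2 - 41*y + 72) - 12*y^2 + 123*y - 216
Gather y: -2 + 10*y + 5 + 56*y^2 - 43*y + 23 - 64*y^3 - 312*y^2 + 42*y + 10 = -64*y^3 - 256*y^2 + 9*y + 36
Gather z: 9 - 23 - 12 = -26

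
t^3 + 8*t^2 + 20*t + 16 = (t + 2)^2*(t + 4)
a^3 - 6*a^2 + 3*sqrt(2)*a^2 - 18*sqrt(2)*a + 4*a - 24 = (a - 6)*(a + sqrt(2))*(a + 2*sqrt(2))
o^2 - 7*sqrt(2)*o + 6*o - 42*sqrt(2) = (o + 6)*(o - 7*sqrt(2))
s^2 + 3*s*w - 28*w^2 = (s - 4*w)*(s + 7*w)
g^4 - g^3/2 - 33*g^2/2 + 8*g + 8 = (g - 4)*(g - 1)*(g + 1/2)*(g + 4)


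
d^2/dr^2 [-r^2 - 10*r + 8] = -2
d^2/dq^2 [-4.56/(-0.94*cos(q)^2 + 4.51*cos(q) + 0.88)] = (16.116864*(1 - cos(q)^2)^2 - 57.994992*cos(q)^3 + 115.897416*cos(q)^2 + 97.892256*cos(q) - 209.16264)/(-0.94*cos(q)^2 + 4.51*cos(q) + 0.88)^3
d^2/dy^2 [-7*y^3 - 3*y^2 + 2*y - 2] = -42*y - 6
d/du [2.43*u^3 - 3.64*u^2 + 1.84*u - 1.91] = 7.29*u^2 - 7.28*u + 1.84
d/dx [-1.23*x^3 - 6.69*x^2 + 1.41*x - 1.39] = -3.69*x^2 - 13.38*x + 1.41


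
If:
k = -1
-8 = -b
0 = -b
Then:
No Solution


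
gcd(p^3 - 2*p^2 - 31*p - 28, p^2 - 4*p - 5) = p + 1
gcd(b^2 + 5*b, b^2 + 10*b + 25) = b + 5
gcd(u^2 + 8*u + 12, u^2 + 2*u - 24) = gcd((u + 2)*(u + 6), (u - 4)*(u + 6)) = u + 6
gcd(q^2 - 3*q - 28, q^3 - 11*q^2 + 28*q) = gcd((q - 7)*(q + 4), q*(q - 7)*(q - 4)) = q - 7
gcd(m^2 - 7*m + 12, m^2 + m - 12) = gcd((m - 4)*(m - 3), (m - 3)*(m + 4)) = m - 3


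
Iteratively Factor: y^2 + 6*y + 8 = (y + 4)*(y + 2)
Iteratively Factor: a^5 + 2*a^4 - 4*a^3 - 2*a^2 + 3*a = (a)*(a^4 + 2*a^3 - 4*a^2 - 2*a + 3) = a*(a + 3)*(a^3 - a^2 - a + 1) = a*(a - 1)*(a + 3)*(a^2 - 1) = a*(a - 1)*(a + 1)*(a + 3)*(a - 1)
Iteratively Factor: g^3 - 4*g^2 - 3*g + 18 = (g + 2)*(g^2 - 6*g + 9) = (g - 3)*(g + 2)*(g - 3)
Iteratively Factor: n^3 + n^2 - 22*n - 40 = (n + 2)*(n^2 - n - 20) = (n + 2)*(n + 4)*(n - 5)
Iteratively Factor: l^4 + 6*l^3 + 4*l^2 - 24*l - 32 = (l - 2)*(l^3 + 8*l^2 + 20*l + 16) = (l - 2)*(l + 2)*(l^2 + 6*l + 8) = (l - 2)*(l + 2)^2*(l + 4)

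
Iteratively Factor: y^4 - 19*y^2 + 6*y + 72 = (y + 4)*(y^3 - 4*y^2 - 3*y + 18) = (y - 3)*(y + 4)*(y^2 - y - 6) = (y - 3)*(y + 2)*(y + 4)*(y - 3)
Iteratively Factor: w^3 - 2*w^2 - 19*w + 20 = (w - 5)*(w^2 + 3*w - 4) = (w - 5)*(w + 4)*(w - 1)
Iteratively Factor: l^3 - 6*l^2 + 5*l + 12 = (l + 1)*(l^2 - 7*l + 12) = (l - 4)*(l + 1)*(l - 3)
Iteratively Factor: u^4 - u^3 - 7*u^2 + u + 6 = (u - 1)*(u^3 - 7*u - 6) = (u - 3)*(u - 1)*(u^2 + 3*u + 2) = (u - 3)*(u - 1)*(u + 1)*(u + 2)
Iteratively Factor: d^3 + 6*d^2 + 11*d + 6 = (d + 3)*(d^2 + 3*d + 2) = (d + 1)*(d + 3)*(d + 2)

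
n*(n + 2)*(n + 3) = n^3 + 5*n^2 + 6*n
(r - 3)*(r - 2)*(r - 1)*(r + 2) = r^4 - 4*r^3 - r^2 + 16*r - 12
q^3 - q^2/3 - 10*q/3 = q*(q - 2)*(q + 5/3)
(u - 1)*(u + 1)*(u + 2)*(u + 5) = u^4 + 7*u^3 + 9*u^2 - 7*u - 10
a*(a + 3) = a^2 + 3*a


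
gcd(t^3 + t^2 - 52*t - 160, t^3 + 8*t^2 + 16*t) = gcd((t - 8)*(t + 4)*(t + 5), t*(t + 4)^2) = t + 4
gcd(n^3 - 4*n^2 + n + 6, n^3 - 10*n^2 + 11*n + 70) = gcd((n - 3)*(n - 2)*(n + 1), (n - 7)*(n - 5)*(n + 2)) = 1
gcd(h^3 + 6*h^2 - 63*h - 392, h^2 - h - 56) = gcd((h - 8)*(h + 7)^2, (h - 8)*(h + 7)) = h^2 - h - 56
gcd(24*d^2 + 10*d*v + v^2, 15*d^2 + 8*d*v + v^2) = 1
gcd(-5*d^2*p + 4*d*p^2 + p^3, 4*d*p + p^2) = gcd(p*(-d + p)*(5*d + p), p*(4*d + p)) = p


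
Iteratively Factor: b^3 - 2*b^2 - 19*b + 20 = (b + 4)*(b^2 - 6*b + 5) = (b - 1)*(b + 4)*(b - 5)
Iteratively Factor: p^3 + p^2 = (p + 1)*(p^2) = p*(p + 1)*(p)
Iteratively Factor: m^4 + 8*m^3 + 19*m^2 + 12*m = (m + 4)*(m^3 + 4*m^2 + 3*m) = (m + 3)*(m + 4)*(m^2 + m) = m*(m + 3)*(m + 4)*(m + 1)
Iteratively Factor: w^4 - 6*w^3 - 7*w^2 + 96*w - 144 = (w - 3)*(w^3 - 3*w^2 - 16*w + 48) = (w - 4)*(w - 3)*(w^2 + w - 12) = (w - 4)*(w - 3)*(w + 4)*(w - 3)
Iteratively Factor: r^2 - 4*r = (r)*(r - 4)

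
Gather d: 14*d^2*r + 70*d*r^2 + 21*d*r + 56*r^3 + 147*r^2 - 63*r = 14*d^2*r + d*(70*r^2 + 21*r) + 56*r^3 + 147*r^2 - 63*r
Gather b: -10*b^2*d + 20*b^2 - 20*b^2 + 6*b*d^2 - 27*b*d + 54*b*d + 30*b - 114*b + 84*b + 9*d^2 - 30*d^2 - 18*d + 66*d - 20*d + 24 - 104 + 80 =-10*b^2*d + b*(6*d^2 + 27*d) - 21*d^2 + 28*d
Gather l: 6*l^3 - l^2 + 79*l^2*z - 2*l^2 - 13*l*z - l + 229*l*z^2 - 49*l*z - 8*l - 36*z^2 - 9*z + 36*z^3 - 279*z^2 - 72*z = 6*l^3 + l^2*(79*z - 3) + l*(229*z^2 - 62*z - 9) + 36*z^3 - 315*z^2 - 81*z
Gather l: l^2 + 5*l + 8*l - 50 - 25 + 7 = l^2 + 13*l - 68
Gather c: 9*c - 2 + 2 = 9*c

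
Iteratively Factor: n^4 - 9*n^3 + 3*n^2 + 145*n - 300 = (n - 5)*(n^3 - 4*n^2 - 17*n + 60) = (n - 5)*(n + 4)*(n^2 - 8*n + 15) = (n - 5)^2*(n + 4)*(n - 3)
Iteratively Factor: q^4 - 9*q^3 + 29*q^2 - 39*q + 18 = (q - 1)*(q^3 - 8*q^2 + 21*q - 18) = (q - 3)*(q - 1)*(q^2 - 5*q + 6) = (q - 3)^2*(q - 1)*(q - 2)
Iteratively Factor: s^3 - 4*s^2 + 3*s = (s)*(s^2 - 4*s + 3) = s*(s - 1)*(s - 3)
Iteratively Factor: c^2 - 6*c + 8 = (c - 2)*(c - 4)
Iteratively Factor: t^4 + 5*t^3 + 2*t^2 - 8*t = (t - 1)*(t^3 + 6*t^2 + 8*t) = t*(t - 1)*(t^2 + 6*t + 8) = t*(t - 1)*(t + 4)*(t + 2)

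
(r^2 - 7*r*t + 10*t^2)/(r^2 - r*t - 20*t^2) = (r - 2*t)/(r + 4*t)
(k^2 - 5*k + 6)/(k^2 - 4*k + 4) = (k - 3)/(k - 2)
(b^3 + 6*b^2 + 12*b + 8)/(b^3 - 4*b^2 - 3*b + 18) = (b^2 + 4*b + 4)/(b^2 - 6*b + 9)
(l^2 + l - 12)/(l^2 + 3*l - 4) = (l - 3)/(l - 1)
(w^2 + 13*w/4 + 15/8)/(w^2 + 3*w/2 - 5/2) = (w + 3/4)/(w - 1)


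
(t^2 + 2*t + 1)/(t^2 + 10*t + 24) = (t^2 + 2*t + 1)/(t^2 + 10*t + 24)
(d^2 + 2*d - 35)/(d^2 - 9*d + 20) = (d + 7)/(d - 4)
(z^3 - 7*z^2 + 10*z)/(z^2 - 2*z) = z - 5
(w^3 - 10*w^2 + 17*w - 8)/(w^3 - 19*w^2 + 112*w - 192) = (w^2 - 2*w + 1)/(w^2 - 11*w + 24)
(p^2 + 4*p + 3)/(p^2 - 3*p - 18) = (p + 1)/(p - 6)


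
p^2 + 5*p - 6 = (p - 1)*(p + 6)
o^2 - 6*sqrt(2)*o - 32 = (o - 8*sqrt(2))*(o + 2*sqrt(2))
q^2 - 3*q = q*(q - 3)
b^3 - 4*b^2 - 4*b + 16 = (b - 4)*(b - 2)*(b + 2)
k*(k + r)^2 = k^3 + 2*k^2*r + k*r^2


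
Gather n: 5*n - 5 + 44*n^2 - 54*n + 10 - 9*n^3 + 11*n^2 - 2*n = -9*n^3 + 55*n^2 - 51*n + 5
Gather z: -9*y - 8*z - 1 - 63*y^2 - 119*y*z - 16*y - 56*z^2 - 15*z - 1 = -63*y^2 - 25*y - 56*z^2 + z*(-119*y - 23) - 2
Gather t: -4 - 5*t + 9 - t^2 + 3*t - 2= -t^2 - 2*t + 3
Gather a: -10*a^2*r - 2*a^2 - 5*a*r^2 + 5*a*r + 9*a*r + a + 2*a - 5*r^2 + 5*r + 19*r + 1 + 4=a^2*(-10*r - 2) + a*(-5*r^2 + 14*r + 3) - 5*r^2 + 24*r + 5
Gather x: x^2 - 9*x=x^2 - 9*x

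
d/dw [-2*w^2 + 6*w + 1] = 6 - 4*w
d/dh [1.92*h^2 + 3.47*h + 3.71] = 3.84*h + 3.47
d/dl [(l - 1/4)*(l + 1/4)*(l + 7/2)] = 3*l^2 + 7*l - 1/16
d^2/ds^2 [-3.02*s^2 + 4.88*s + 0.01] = -6.04000000000000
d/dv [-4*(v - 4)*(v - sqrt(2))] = -8*v + 4*sqrt(2) + 16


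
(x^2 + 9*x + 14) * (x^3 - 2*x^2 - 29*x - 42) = x^5 + 7*x^4 - 33*x^3 - 331*x^2 - 784*x - 588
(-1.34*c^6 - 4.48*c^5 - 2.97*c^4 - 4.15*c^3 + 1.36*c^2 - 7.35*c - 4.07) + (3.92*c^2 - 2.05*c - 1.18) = -1.34*c^6 - 4.48*c^5 - 2.97*c^4 - 4.15*c^3 + 5.28*c^2 - 9.4*c - 5.25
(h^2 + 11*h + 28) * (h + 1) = h^3 + 12*h^2 + 39*h + 28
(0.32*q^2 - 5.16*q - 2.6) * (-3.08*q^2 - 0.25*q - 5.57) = -0.9856*q^4 + 15.8128*q^3 + 7.5156*q^2 + 29.3912*q + 14.482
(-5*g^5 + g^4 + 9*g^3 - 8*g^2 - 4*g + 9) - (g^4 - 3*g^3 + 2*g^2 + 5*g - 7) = -5*g^5 + 12*g^3 - 10*g^2 - 9*g + 16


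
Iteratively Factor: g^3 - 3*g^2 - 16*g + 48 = (g - 4)*(g^2 + g - 12) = (g - 4)*(g - 3)*(g + 4)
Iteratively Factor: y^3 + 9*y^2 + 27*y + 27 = (y + 3)*(y^2 + 6*y + 9) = (y + 3)^2*(y + 3)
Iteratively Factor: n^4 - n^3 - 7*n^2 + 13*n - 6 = (n - 1)*(n^3 - 7*n + 6) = (n - 2)*(n - 1)*(n^2 + 2*n - 3) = (n - 2)*(n - 1)^2*(n + 3)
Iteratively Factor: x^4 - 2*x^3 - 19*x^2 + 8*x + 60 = (x + 2)*(x^3 - 4*x^2 - 11*x + 30) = (x - 2)*(x + 2)*(x^2 - 2*x - 15) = (x - 2)*(x + 2)*(x + 3)*(x - 5)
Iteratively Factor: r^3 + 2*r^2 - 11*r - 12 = (r + 4)*(r^2 - 2*r - 3) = (r + 1)*(r + 4)*(r - 3)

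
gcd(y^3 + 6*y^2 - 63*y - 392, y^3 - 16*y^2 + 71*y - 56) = y - 8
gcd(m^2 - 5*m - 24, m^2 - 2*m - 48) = m - 8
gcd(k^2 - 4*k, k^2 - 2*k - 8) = k - 4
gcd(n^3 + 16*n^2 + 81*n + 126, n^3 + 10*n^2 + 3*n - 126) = n^2 + 13*n + 42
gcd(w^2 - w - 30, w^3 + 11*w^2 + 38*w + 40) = w + 5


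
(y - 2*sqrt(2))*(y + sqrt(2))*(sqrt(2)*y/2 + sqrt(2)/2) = sqrt(2)*y^3/2 - y^2 + sqrt(2)*y^2/2 - 2*sqrt(2)*y - y - 2*sqrt(2)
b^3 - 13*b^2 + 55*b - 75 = (b - 5)^2*(b - 3)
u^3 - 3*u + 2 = (u - 1)^2*(u + 2)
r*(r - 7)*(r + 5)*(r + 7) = r^4 + 5*r^3 - 49*r^2 - 245*r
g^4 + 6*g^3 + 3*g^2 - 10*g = g*(g - 1)*(g + 2)*(g + 5)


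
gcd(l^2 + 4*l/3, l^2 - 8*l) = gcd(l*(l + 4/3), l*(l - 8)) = l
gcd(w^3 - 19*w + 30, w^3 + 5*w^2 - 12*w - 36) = w - 3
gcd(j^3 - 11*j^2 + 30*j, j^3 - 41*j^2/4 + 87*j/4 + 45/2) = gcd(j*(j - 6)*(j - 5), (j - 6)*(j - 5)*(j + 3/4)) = j^2 - 11*j + 30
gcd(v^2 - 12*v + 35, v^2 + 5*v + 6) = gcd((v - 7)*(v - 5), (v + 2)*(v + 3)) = 1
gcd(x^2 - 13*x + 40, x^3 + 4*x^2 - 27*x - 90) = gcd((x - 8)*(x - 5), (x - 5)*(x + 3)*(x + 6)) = x - 5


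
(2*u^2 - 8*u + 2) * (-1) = -2*u^2 + 8*u - 2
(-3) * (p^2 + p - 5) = -3*p^2 - 3*p + 15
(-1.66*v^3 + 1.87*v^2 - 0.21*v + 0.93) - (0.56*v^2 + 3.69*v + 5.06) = -1.66*v^3 + 1.31*v^2 - 3.9*v - 4.13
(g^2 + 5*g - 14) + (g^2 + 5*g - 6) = 2*g^2 + 10*g - 20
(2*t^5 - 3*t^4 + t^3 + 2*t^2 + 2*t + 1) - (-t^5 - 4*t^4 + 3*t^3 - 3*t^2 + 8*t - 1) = 3*t^5 + t^4 - 2*t^3 + 5*t^2 - 6*t + 2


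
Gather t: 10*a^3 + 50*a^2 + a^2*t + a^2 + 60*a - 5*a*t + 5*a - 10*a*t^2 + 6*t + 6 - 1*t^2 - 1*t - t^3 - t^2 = 10*a^3 + 51*a^2 + 65*a - t^3 + t^2*(-10*a - 2) + t*(a^2 - 5*a + 5) + 6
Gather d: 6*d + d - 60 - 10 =7*d - 70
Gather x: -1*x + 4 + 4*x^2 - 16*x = 4*x^2 - 17*x + 4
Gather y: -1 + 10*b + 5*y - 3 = 10*b + 5*y - 4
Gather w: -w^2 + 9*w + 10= -w^2 + 9*w + 10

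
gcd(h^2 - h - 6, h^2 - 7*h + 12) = h - 3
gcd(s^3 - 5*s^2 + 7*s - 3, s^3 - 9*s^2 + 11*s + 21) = s - 3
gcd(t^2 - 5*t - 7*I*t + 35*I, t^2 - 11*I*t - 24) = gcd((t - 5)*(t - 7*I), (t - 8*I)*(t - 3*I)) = 1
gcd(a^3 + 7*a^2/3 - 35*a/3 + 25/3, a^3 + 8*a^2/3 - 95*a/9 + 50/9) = a^2 + 10*a/3 - 25/3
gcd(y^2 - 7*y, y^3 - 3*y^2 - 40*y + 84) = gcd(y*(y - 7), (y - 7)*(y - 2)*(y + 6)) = y - 7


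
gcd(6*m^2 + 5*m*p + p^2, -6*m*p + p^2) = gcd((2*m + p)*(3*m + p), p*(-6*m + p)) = 1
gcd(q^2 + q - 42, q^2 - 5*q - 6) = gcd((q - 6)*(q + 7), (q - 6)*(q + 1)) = q - 6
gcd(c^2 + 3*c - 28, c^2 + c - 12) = 1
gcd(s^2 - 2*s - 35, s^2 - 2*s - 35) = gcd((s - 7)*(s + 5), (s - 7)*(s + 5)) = s^2 - 2*s - 35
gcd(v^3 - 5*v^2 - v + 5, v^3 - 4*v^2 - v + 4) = v^2 - 1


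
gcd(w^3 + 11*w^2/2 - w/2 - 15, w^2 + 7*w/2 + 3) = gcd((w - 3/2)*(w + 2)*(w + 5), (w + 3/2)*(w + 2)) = w + 2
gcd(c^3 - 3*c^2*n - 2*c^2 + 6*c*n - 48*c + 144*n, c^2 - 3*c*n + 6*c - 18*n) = c^2 - 3*c*n + 6*c - 18*n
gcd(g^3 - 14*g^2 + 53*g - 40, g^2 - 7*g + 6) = g - 1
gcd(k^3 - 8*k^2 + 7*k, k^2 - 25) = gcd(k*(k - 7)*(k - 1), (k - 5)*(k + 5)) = 1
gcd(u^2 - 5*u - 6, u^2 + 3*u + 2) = u + 1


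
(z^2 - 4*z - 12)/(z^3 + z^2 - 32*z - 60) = 1/(z + 5)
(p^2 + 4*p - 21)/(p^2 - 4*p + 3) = (p + 7)/(p - 1)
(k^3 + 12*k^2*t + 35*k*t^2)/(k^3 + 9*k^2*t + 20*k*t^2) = (k + 7*t)/(k + 4*t)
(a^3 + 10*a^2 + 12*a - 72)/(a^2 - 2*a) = a + 12 + 36/a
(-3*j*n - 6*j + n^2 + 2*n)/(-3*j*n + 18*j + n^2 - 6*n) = (n + 2)/(n - 6)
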